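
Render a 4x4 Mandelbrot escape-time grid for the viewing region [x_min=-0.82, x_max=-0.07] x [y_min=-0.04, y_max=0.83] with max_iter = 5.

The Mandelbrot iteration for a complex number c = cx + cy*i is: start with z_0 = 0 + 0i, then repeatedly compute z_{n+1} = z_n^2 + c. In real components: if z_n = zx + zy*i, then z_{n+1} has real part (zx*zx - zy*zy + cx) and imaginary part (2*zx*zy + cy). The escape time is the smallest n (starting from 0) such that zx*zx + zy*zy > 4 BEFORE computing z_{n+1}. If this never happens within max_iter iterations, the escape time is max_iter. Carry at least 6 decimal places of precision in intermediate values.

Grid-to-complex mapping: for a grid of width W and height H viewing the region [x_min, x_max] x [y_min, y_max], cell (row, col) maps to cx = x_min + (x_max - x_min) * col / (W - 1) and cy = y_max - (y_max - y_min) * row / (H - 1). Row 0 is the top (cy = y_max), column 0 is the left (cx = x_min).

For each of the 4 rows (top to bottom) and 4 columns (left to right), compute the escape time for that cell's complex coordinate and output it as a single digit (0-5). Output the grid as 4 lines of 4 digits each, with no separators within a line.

Answer: 4455
5555
5555
5555

Derivation:
(row=0, col=0): c = -0.8200 + 0.8300i → escape time 4
(row=0, col=1): c = -0.5700 + 0.8300i → escape time 4
(row=0, col=2): c = -0.3200 + 0.8300i → escape time 5
(row=0, col=3): c = -0.0700 + 0.8300i → escape time 5
(row=1, col=0): c = -0.8200 + 0.5400i → escape time 5
(row=1, col=1): c = -0.5700 + 0.5400i → escape time 5
(row=1, col=2): c = -0.3200 + 0.5400i → escape time 5
(row=1, col=3): c = -0.0700 + 0.5400i → escape time 5
(row=2, col=0): c = -0.8200 + 0.2500i → escape time 5
(row=2, col=1): c = -0.5700 + 0.2500i → escape time 5
(row=2, col=2): c = -0.3200 + 0.2500i → escape time 5
(row=2, col=3): c = -0.0700 + 0.2500i → escape time 5
(row=3, col=0): c = -0.8200 + -0.0400i → escape time 5
(row=3, col=1): c = -0.5700 + -0.0400i → escape time 5
(row=3, col=2): c = -0.3200 + -0.0400i → escape time 5
(row=3, col=3): c = -0.0700 + -0.0400i → escape time 5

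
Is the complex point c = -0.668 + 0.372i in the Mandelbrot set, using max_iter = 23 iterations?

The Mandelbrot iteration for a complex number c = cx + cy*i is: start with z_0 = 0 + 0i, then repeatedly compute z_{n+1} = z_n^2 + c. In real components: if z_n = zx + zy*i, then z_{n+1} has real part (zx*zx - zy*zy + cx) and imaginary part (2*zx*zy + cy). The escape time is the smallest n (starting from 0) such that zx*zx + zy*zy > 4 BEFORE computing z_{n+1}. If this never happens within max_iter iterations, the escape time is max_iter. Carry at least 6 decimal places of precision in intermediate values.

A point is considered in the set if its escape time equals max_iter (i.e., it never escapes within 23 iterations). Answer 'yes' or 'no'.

z_0 = 0 + 0i, c = -0.6680 + 0.3720i
Iter 1: z = -0.6680 + 0.3720i, |z|^2 = 0.5846
Iter 2: z = -0.3602 + -0.1250i, |z|^2 = 0.1453
Iter 3: z = -0.5539 + 0.4620i, |z|^2 = 0.5203
Iter 4: z = -0.5747 + -0.1398i, |z|^2 = 0.3498
Iter 5: z = -0.3573 + 0.5327i, |z|^2 = 0.4115
Iter 6: z = -0.8241 + -0.0087i, |z|^2 = 0.6793
Iter 7: z = 0.0111 + 0.3864i, |z|^2 = 0.1494
Iter 8: z = -0.8172 + 0.3806i, |z|^2 = 0.8126
Iter 9: z = -0.1451 + -0.2500i, |z|^2 = 0.0835
Iter 10: z = -0.7094 + 0.4445i, |z|^2 = 0.7009
Iter 11: z = -0.3623 + -0.2588i, |z|^2 = 0.1982
Iter 12: z = -0.6037 + 0.5595i, |z|^2 = 0.6775
Iter 13: z = -0.6166 + -0.3035i, |z|^2 = 0.4723
Iter 14: z = -0.3799 + 0.7463i, |z|^2 = 0.7013
Iter 15: z = -1.0807 + -0.1951i, |z|^2 = 1.2059
Iter 16: z = 0.4618 + 0.7936i, |z|^2 = 0.8430
Iter 17: z = -1.0845 + 1.1049i, |z|^2 = 2.3971
Iter 18: z = -0.7127 + -2.0247i, |z|^2 = 4.6073
Escaped at iteration 18

Answer: no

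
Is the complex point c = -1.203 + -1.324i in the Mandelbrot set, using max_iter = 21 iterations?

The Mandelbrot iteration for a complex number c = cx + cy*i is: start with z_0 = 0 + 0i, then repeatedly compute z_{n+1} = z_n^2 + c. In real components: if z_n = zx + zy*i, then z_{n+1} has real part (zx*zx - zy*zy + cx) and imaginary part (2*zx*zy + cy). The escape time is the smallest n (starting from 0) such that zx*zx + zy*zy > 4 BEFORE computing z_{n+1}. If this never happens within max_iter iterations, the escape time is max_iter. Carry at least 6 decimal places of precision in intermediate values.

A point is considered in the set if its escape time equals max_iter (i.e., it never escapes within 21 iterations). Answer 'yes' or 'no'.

Answer: no

Derivation:
z_0 = 0 + 0i, c = -1.2030 + -1.3240i
Iter 1: z = -1.2030 + -1.3240i, |z|^2 = 3.2002
Iter 2: z = -1.5088 + 1.8615i, |z|^2 = 5.7417
Escaped at iteration 2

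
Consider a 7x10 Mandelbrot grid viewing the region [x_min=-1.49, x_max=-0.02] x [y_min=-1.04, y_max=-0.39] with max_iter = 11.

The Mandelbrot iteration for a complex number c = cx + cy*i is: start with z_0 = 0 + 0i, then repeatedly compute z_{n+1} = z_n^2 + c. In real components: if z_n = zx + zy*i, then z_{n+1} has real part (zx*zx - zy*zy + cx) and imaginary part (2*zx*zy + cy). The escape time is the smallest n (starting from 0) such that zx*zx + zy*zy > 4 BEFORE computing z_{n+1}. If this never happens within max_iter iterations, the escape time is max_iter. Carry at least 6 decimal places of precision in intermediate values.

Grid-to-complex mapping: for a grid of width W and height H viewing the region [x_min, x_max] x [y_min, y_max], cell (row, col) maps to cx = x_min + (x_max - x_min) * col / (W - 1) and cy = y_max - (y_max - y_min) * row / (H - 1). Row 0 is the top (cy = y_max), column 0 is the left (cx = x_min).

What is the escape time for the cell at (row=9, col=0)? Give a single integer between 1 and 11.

z_0 = 0 + 0i, c = -1.4900 + -1.0400i
Iter 1: z = -1.4900 + -1.0400i, |z|^2 = 3.3017
Iter 2: z = -0.3515 + 2.0592i, |z|^2 = 4.3639
Escaped at iteration 2

Answer: 2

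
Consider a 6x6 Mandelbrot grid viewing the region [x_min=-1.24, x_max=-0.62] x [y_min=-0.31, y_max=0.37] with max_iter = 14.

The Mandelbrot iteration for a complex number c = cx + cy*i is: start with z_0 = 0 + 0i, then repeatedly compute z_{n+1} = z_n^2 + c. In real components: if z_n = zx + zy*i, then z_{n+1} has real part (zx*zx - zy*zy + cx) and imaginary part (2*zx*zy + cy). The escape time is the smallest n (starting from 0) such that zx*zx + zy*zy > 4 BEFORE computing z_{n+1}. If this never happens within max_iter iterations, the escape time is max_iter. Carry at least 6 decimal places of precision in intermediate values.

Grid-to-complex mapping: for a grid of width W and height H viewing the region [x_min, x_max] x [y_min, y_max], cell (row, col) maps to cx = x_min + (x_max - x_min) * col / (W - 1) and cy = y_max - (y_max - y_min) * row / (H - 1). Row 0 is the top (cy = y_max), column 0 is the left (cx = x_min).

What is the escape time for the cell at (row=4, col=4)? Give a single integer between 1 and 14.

z_0 = 0 + 0i, c = -0.7440 + -0.1740i
Iter 1: z = -0.7440 + -0.1740i, |z|^2 = 0.5838
Iter 2: z = -0.2207 + 0.0849i, |z|^2 = 0.0559
Iter 3: z = -0.7025 + -0.2115i, |z|^2 = 0.5382
Iter 4: z = -0.2952 + 0.1231i, |z|^2 = 0.1023
Iter 5: z = -0.6720 + -0.2467i, |z|^2 = 0.5124
Iter 6: z = -0.3533 + 0.1576i, |z|^2 = 0.1496
Iter 7: z = -0.6440 + -0.2853i, |z|^2 = 0.4962
Iter 8: z = -0.4107 + 0.1935i, |z|^2 = 0.2061
Iter 9: z = -0.6128 + -0.3329i, |z|^2 = 0.4864
Iter 10: z = -0.4793 + 0.2341i, |z|^2 = 0.2845
Iter 11: z = -0.5690 + -0.3984i, |z|^2 = 0.4825
Iter 12: z = -0.5789 + 0.2794i, |z|^2 = 0.4132
Iter 13: z = -0.4869 + -0.4975i, |z|^2 = 0.4846

Answer: 14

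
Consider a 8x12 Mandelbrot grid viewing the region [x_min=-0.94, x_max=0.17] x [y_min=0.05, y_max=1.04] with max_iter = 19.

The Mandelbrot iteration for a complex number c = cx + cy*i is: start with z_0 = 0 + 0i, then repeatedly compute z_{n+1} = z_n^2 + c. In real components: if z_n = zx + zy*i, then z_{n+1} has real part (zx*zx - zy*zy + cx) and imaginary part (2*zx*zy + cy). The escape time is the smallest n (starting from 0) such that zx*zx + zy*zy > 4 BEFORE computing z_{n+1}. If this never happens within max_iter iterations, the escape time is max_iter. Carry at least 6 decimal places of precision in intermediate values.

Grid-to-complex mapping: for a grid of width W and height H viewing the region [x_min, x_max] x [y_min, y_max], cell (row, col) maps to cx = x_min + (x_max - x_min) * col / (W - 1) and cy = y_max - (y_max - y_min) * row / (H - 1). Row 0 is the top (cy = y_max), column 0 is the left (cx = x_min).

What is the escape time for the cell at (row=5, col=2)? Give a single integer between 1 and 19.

z_0 = 0 + 0i, c = -0.6229 + 0.5900i
Iter 1: z = -0.6229 + 0.5900i, |z|^2 = 0.7361
Iter 2: z = -0.5830 + -0.1450i, |z|^2 = 0.3609
Iter 3: z = -0.3040 + 0.7590i, |z|^2 = 0.6685
Iter 4: z = -1.1066 + 0.1285i, |z|^2 = 1.2411
Iter 5: z = 0.5852 + 0.3055i, |z|^2 = 0.4358
Iter 6: z = -0.3738 + 0.9476i, |z|^2 = 1.0376
Iter 7: z = -1.3810 + -0.1183i, |z|^2 = 1.9212
Iter 8: z = 1.2704 + 0.9169i, |z|^2 = 2.4545
Iter 9: z = 0.1503 + 2.9196i, |z|^2 = 8.5465
Escaped at iteration 9

Answer: 9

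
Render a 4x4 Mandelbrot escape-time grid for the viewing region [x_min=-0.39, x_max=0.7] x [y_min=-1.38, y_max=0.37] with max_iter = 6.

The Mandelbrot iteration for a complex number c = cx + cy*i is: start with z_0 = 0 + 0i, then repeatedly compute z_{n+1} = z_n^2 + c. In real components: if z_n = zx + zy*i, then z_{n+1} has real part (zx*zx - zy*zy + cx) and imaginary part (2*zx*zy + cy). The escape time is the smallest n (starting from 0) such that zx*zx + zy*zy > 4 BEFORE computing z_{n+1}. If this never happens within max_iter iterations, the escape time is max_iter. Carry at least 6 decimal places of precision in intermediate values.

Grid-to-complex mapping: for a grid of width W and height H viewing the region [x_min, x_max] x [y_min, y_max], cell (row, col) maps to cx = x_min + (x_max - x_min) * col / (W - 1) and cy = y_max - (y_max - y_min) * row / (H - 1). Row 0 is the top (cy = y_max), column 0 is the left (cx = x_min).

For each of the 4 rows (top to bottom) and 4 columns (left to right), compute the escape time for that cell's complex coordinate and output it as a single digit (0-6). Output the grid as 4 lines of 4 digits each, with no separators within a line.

(row=0, col=0): c = -0.3900 + 0.3700i → escape time 6
(row=0, col=1): c = -0.0267 + 0.3700i → escape time 6
(row=0, col=2): c = 0.3367 + 0.3700i → escape time 6
(row=0, col=3): c = 0.7000 + 0.3700i → escape time 3
(row=1, col=0): c = -0.3900 + -0.2133i → escape time 6
(row=1, col=1): c = -0.0267 + -0.2133i → escape time 6
(row=1, col=2): c = 0.3367 + -0.2133i → escape time 6
(row=1, col=3): c = 0.7000 + -0.2133i → escape time 3
(row=2, col=0): c = -0.3900 + -0.7967i → escape time 6
(row=2, col=1): c = -0.0267 + -0.7967i → escape time 6
(row=2, col=2): c = 0.3367 + -0.7967i → escape time 4
(row=2, col=3): c = 0.7000 + -0.7967i → escape time 3
(row=3, col=0): c = -0.3900 + -1.3800i → escape time 2
(row=3, col=1): c = -0.0267 + -1.3800i → escape time 2
(row=3, col=2): c = 0.3367 + -1.3800i → escape time 2
(row=3, col=3): c = 0.7000 + -1.3800i → escape time 2

Answer: 6663
6663
6643
2222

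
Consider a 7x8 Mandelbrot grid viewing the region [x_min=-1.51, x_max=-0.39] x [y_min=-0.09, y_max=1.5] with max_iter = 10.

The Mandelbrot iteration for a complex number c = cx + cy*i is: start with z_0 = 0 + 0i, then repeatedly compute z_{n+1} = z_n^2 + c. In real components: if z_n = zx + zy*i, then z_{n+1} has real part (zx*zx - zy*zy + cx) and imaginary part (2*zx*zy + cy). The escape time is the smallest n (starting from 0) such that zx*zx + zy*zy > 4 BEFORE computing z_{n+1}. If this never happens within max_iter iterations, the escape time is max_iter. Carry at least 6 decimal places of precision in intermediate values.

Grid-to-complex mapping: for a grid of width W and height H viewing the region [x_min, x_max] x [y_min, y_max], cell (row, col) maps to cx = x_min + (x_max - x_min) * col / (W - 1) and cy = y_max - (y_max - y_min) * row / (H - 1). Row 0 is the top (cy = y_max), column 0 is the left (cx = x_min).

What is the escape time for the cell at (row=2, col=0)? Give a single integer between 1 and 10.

Answer: 2

Derivation:
z_0 = 0 + 0i, c = -1.5100 + 1.0457i
Iter 1: z = -1.5100 + 1.0457i, |z|^2 = 3.3736
Iter 2: z = -0.3234 + -2.1123i, |z|^2 = 4.5666
Escaped at iteration 2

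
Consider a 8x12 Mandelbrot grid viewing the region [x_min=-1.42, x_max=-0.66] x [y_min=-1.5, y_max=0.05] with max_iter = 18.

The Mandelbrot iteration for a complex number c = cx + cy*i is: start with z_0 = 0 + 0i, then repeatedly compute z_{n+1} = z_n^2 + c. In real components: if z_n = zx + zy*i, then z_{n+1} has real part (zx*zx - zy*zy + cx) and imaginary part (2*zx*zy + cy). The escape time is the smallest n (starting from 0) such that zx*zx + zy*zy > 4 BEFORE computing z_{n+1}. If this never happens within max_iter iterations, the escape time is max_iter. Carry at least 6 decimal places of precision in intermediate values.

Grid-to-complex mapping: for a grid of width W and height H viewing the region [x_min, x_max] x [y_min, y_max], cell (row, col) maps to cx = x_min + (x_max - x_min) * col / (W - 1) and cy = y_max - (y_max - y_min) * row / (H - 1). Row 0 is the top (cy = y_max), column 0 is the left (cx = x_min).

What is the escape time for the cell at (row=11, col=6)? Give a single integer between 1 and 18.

z_0 = 0 + 0i, c = -0.7686 + -1.5000i
Iter 1: z = -0.7686 + -1.5000i, |z|^2 = 2.8407
Iter 2: z = -2.4279 + 0.8057i, |z|^2 = 6.5437
Escaped at iteration 2

Answer: 2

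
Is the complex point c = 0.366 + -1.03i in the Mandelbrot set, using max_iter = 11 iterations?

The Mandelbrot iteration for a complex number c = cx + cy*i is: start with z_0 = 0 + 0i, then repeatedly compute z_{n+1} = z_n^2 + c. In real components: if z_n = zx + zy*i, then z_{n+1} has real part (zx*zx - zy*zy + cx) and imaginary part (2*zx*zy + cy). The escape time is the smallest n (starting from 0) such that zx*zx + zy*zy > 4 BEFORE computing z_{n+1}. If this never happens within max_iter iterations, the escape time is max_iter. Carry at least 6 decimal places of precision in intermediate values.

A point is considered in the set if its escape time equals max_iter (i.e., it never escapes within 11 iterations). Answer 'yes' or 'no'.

Answer: no

Derivation:
z_0 = 0 + 0i, c = 0.3660 + -1.0300i
Iter 1: z = 0.3660 + -1.0300i, |z|^2 = 1.1949
Iter 2: z = -0.5609 + -1.7840i, |z|^2 = 3.4972
Iter 3: z = -2.5019 + 0.9714i, |z|^2 = 7.2029
Escaped at iteration 3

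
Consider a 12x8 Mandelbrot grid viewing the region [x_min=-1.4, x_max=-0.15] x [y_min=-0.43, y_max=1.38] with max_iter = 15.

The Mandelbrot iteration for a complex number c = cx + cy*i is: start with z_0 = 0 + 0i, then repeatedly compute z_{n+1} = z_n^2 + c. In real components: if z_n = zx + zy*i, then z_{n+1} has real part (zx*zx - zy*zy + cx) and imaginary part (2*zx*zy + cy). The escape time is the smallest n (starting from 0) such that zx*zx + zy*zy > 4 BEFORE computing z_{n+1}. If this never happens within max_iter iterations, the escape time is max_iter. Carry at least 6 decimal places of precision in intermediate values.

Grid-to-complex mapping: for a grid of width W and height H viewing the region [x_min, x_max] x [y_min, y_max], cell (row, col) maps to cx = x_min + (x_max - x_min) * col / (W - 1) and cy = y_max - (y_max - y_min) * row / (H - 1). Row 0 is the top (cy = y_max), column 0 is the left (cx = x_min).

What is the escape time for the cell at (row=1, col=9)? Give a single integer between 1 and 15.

Answer: 4

Derivation:
z_0 = 0 + 0i, c = -0.3773 + 1.1214i
Iter 1: z = -0.3773 + 1.1214i, |z|^2 = 1.3999
Iter 2: z = -1.4925 + 0.2753i, |z|^2 = 2.3034
Iter 3: z = 1.7746 + 0.2998i, |z|^2 = 3.2392
Iter 4: z = 2.6822 + 2.1853i, |z|^2 = 11.9699
Escaped at iteration 4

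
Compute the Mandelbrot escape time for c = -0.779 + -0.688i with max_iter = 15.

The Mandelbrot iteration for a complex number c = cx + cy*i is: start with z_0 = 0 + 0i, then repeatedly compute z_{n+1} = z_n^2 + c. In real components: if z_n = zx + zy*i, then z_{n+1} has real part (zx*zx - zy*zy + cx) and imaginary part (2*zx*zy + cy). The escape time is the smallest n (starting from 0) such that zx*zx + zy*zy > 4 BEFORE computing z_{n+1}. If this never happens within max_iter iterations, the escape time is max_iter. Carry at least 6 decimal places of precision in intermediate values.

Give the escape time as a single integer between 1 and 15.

Answer: 5

Derivation:
z_0 = 0 + 0i, c = -0.7790 + -0.6880i
Iter 1: z = -0.7790 + -0.6880i, |z|^2 = 1.0802
Iter 2: z = -0.6455 + 0.3839i, |z|^2 = 0.5641
Iter 3: z = -0.5097 + -1.1836i, |z|^2 = 1.6608
Iter 4: z = -1.9202 + 0.5186i, |z|^2 = 3.9560
Iter 5: z = 2.6391 + -2.6796i, |z|^2 = 14.1449
Escaped at iteration 5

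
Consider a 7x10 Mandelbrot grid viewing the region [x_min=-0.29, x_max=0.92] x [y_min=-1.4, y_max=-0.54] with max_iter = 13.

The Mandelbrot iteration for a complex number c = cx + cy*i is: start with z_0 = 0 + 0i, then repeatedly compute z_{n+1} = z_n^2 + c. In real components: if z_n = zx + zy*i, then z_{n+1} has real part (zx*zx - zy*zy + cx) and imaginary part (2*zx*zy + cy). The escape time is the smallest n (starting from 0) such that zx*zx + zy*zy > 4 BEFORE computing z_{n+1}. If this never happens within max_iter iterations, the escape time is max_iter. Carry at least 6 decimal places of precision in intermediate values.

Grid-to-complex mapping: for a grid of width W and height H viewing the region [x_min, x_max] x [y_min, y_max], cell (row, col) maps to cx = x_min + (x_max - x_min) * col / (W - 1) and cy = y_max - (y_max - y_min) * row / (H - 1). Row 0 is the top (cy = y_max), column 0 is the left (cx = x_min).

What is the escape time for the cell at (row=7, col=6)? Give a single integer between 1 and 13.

Answer: 2

Derivation:
z_0 = 0 + 0i, c = 0.9200 + -1.2089i
Iter 1: z = 0.9200 + -1.2089i, |z|^2 = 2.3078
Iter 2: z = 0.3050 + -3.4332i, |z|^2 = 11.8802
Escaped at iteration 2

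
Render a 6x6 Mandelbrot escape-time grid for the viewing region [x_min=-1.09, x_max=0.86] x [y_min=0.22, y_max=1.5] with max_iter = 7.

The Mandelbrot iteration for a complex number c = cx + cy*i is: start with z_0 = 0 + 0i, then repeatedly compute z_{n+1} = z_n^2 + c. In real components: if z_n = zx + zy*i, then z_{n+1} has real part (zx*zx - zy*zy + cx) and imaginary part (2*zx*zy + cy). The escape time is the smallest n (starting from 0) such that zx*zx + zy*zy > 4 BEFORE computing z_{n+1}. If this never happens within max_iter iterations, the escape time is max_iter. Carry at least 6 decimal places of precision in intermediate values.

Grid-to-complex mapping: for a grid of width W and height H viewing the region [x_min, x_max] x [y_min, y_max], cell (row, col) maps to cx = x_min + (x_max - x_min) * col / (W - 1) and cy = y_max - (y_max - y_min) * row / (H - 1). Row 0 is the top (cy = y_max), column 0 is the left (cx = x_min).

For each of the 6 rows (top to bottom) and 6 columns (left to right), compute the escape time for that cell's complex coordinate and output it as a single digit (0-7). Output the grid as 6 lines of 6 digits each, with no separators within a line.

(row=0, col=0): c = -1.0900 + 1.5000i → escape time 2
(row=0, col=1): c = -0.7000 + 1.5000i → escape time 2
(row=0, col=2): c = -0.3100 + 1.5000i → escape time 2
(row=0, col=3): c = 0.0800 + 1.5000i → escape time 2
(row=0, col=4): c = 0.4700 + 1.5000i → escape time 2
(row=0, col=5): c = 0.8600 + 1.5000i → escape time 2
(row=1, col=0): c = -1.0900 + 1.2440i → escape time 2
(row=1, col=1): c = -0.7000 + 1.2440i → escape time 3
(row=1, col=2): c = -0.3100 + 1.2440i → escape time 3
(row=1, col=3): c = 0.0800 + 1.2440i → escape time 2
(row=1, col=4): c = 0.4700 + 1.2440i → escape time 2
(row=1, col=5): c = 0.8600 + 1.2440i → escape time 2
(row=2, col=0): c = -1.0900 + 0.9880i → escape time 3
(row=2, col=1): c = -0.7000 + 0.9880i → escape time 3
(row=2, col=2): c = -0.3100 + 0.9880i → escape time 5
(row=2, col=3): c = 0.0800 + 0.9880i → escape time 4
(row=2, col=4): c = 0.4700 + 0.9880i → escape time 3
(row=2, col=5): c = 0.8600 + 0.9880i → escape time 2
(row=3, col=0): c = -1.0900 + 0.7320i → escape time 3
(row=3, col=1): c = -0.7000 + 0.7320i → escape time 4
(row=3, col=2): c = -0.3100 + 0.7320i → escape time 7
(row=3, col=3): c = 0.0800 + 0.7320i → escape time 7
(row=3, col=4): c = 0.4700 + 0.7320i → escape time 4
(row=3, col=5): c = 0.8600 + 0.7320i → escape time 2
(row=4, col=0): c = -1.0900 + 0.4760i → escape time 5
(row=4, col=1): c = -0.7000 + 0.4760i → escape time 7
(row=4, col=2): c = -0.3100 + 0.4760i → escape time 7
(row=4, col=3): c = 0.0800 + 0.4760i → escape time 7
(row=4, col=4): c = 0.4700 + 0.4760i → escape time 5
(row=4, col=5): c = 0.8600 + 0.4760i → escape time 3
(row=5, col=0): c = -1.0900 + 0.2200i → escape time 7
(row=5, col=1): c = -0.7000 + 0.2200i → escape time 7
(row=5, col=2): c = -0.3100 + 0.2200i → escape time 7
(row=5, col=3): c = 0.0800 + 0.2200i → escape time 7
(row=5, col=4): c = 0.4700 + 0.2200i → escape time 6
(row=5, col=5): c = 0.8600 + 0.2200i → escape time 3

Answer: 222222
233222
335432
347742
577753
777763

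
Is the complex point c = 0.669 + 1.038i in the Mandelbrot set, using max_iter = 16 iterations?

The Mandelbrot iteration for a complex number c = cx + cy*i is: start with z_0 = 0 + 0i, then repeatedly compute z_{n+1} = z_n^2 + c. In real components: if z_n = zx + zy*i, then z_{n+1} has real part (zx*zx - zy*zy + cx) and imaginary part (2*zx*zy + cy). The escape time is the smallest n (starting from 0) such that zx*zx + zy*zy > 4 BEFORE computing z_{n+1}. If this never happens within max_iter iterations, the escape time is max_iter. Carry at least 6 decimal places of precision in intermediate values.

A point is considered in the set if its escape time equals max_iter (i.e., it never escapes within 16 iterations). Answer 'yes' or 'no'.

Answer: no

Derivation:
z_0 = 0 + 0i, c = 0.6690 + 1.0380i
Iter 1: z = 0.6690 + 1.0380i, |z|^2 = 1.5250
Iter 2: z = 0.0391 + 2.4268i, |z|^2 = 5.8911
Escaped at iteration 2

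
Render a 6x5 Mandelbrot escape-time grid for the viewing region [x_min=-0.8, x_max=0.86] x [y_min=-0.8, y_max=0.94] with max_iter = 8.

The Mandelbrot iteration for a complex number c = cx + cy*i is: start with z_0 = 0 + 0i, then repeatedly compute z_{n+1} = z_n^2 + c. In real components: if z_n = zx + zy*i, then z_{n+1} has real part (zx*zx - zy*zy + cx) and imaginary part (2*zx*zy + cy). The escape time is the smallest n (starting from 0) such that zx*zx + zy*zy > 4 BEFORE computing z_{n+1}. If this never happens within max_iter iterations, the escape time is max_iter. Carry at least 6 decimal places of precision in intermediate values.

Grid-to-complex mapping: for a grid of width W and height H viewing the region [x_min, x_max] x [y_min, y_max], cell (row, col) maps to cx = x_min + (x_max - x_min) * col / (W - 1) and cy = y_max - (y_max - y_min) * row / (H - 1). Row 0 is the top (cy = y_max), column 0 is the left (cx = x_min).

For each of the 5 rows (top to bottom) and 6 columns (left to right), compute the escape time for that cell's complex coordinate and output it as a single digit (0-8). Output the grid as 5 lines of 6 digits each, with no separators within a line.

Answer: 348432
688843
888853
888853
468532

Derivation:
(row=0, col=0): c = -0.8000 + 0.9400i → escape time 3
(row=0, col=1): c = -0.4680 + 0.9400i → escape time 4
(row=0, col=2): c = -0.1360 + 0.9400i → escape time 8
(row=0, col=3): c = 0.1960 + 0.9400i → escape time 4
(row=0, col=4): c = 0.5280 + 0.9400i → escape time 3
(row=0, col=5): c = 0.8600 + 0.9400i → escape time 2
(row=1, col=0): c = -0.8000 + 0.5050i → escape time 6
(row=1, col=1): c = -0.4680 + 0.5050i → escape time 8
(row=1, col=2): c = -0.1360 + 0.5050i → escape time 8
(row=1, col=3): c = 0.1960 + 0.5050i → escape time 8
(row=1, col=4): c = 0.5280 + 0.5050i → escape time 4
(row=1, col=5): c = 0.8600 + 0.5050i → escape time 3
(row=2, col=0): c = -0.8000 + 0.0700i → escape time 8
(row=2, col=1): c = -0.4680 + 0.0700i → escape time 8
(row=2, col=2): c = -0.1360 + 0.0700i → escape time 8
(row=2, col=3): c = 0.1960 + 0.0700i → escape time 8
(row=2, col=4): c = 0.5280 + 0.0700i → escape time 5
(row=2, col=5): c = 0.8600 + 0.0700i → escape time 3
(row=3, col=0): c = -0.8000 + -0.3650i → escape time 8
(row=3, col=1): c = -0.4680 + -0.3650i → escape time 8
(row=3, col=2): c = -0.1360 + -0.3650i → escape time 8
(row=3, col=3): c = 0.1960 + -0.3650i → escape time 8
(row=3, col=4): c = 0.5280 + -0.3650i → escape time 5
(row=3, col=5): c = 0.8600 + -0.3650i → escape time 3
(row=4, col=0): c = -0.8000 + -0.8000i → escape time 4
(row=4, col=1): c = -0.4680 + -0.8000i → escape time 6
(row=4, col=2): c = -0.1360 + -0.8000i → escape time 8
(row=4, col=3): c = 0.1960 + -0.8000i → escape time 5
(row=4, col=4): c = 0.5280 + -0.8000i → escape time 3
(row=4, col=5): c = 0.8600 + -0.8000i → escape time 2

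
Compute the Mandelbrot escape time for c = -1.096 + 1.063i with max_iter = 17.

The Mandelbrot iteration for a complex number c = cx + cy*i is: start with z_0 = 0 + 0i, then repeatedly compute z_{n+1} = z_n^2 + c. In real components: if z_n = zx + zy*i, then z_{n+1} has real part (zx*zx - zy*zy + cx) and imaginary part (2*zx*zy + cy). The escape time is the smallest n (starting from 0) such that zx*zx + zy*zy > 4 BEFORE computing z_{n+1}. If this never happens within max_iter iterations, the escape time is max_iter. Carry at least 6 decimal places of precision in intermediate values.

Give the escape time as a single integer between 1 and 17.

Answer: 3

Derivation:
z_0 = 0 + 0i, c = -1.0960 + 1.0630i
Iter 1: z = -1.0960 + 1.0630i, |z|^2 = 2.3312
Iter 2: z = -1.0248 + -1.2671i, |z|^2 = 2.6557
Iter 3: z = -1.6514 + 3.6599i, |z|^2 = 16.1222
Escaped at iteration 3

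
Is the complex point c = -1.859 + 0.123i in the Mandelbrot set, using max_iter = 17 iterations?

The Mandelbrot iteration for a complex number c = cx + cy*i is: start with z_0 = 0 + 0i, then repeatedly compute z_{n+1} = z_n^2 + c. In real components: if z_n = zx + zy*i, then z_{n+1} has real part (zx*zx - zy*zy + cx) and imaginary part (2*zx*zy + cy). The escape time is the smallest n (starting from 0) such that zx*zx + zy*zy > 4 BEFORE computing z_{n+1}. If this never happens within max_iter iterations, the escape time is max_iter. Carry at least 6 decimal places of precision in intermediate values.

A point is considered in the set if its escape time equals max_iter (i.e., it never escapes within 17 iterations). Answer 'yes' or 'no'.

Answer: no

Derivation:
z_0 = 0 + 0i, c = -1.8590 + 0.1230i
Iter 1: z = -1.8590 + 0.1230i, |z|^2 = 3.4710
Iter 2: z = 1.5818 + -0.3343i, |z|^2 = 2.6137
Iter 3: z = 0.5312 + -0.9346i, |z|^2 = 1.1556
Iter 4: z = -2.4503 + -0.8699i, |z|^2 = 6.7608
Escaped at iteration 4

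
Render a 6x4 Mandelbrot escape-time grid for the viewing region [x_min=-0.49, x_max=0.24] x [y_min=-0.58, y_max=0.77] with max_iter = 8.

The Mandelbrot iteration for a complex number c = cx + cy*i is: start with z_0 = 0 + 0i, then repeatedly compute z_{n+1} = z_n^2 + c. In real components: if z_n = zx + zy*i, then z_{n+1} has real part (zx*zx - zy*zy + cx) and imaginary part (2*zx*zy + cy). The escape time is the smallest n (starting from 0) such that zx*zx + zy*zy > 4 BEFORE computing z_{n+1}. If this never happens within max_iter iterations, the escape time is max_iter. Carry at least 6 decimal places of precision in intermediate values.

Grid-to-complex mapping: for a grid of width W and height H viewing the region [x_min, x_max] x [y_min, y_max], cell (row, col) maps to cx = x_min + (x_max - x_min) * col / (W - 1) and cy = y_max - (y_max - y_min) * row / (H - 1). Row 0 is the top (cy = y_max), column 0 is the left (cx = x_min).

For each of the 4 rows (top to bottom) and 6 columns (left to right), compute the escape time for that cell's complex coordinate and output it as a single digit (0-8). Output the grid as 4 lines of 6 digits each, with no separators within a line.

Answer: 678875
888888
888888
888888

Derivation:
(row=0, col=0): c = -0.4900 + 0.7700i → escape time 6
(row=0, col=1): c = -0.3440 + 0.7700i → escape time 7
(row=0, col=2): c = -0.1980 + 0.7700i → escape time 8
(row=0, col=3): c = -0.0520 + 0.7700i → escape time 8
(row=0, col=4): c = 0.0940 + 0.7700i → escape time 7
(row=0, col=5): c = 0.2400 + 0.7700i → escape time 5
(row=1, col=0): c = -0.4900 + 0.3200i → escape time 8
(row=1, col=1): c = -0.3440 + 0.3200i → escape time 8
(row=1, col=2): c = -0.1980 + 0.3200i → escape time 8
(row=1, col=3): c = -0.0520 + 0.3200i → escape time 8
(row=1, col=4): c = 0.0940 + 0.3200i → escape time 8
(row=1, col=5): c = 0.2400 + 0.3200i → escape time 8
(row=2, col=0): c = -0.4900 + -0.1300i → escape time 8
(row=2, col=1): c = -0.3440 + -0.1300i → escape time 8
(row=2, col=2): c = -0.1980 + -0.1300i → escape time 8
(row=2, col=3): c = -0.0520 + -0.1300i → escape time 8
(row=2, col=4): c = 0.0940 + -0.1300i → escape time 8
(row=2, col=5): c = 0.2400 + -0.1300i → escape time 8
(row=3, col=0): c = -0.4900 + -0.5800i → escape time 8
(row=3, col=1): c = -0.3440 + -0.5800i → escape time 8
(row=3, col=2): c = -0.1980 + -0.5800i → escape time 8
(row=3, col=3): c = -0.0520 + -0.5800i → escape time 8
(row=3, col=4): c = 0.0940 + -0.5800i → escape time 8
(row=3, col=5): c = 0.2400 + -0.5800i → escape time 8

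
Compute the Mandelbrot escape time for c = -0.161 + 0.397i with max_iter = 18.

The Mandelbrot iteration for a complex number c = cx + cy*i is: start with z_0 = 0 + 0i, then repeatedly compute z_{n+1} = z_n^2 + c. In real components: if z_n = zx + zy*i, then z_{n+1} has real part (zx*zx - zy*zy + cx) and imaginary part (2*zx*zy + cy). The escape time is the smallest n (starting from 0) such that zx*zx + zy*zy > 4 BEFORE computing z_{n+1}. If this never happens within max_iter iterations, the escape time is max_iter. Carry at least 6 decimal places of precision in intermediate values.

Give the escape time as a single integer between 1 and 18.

Answer: 18

Derivation:
z_0 = 0 + 0i, c = -0.1610 + 0.3970i
Iter 1: z = -0.1610 + 0.3970i, |z|^2 = 0.1835
Iter 2: z = -0.2927 + 0.2692i, |z|^2 = 0.1581
Iter 3: z = -0.1478 + 0.2394i, |z|^2 = 0.0792
Iter 4: z = -0.1965 + 0.3262i, |z|^2 = 0.1450
Iter 5: z = -0.2288 + 0.2688i, |z|^2 = 0.1246
Iter 6: z = -0.1809 + 0.2740i, |z|^2 = 0.1078
Iter 7: z = -0.2033 + 0.2979i, |z|^2 = 0.1301
Iter 8: z = -0.2084 + 0.2759i, |z|^2 = 0.1195
Iter 9: z = -0.1937 + 0.2820i, |z|^2 = 0.1171
Iter 10: z = -0.2030 + 0.2878i, |z|^2 = 0.1240
Iter 11: z = -0.2026 + 0.2802i, |z|^2 = 0.1195
Iter 12: z = -0.1984 + 0.2835i, |z|^2 = 0.1197
Iter 13: z = -0.2020 + 0.2845i, |z|^2 = 0.1217
Iter 14: z = -0.2011 + 0.2821i, |z|^2 = 0.1200
Iter 15: z = -0.2001 + 0.2835i, |z|^2 = 0.1204
Iter 16: z = -0.2013 + 0.2835i, |z|^2 = 0.1209
Iter 17: z = -0.2008 + 0.2828i, |z|^2 = 0.1203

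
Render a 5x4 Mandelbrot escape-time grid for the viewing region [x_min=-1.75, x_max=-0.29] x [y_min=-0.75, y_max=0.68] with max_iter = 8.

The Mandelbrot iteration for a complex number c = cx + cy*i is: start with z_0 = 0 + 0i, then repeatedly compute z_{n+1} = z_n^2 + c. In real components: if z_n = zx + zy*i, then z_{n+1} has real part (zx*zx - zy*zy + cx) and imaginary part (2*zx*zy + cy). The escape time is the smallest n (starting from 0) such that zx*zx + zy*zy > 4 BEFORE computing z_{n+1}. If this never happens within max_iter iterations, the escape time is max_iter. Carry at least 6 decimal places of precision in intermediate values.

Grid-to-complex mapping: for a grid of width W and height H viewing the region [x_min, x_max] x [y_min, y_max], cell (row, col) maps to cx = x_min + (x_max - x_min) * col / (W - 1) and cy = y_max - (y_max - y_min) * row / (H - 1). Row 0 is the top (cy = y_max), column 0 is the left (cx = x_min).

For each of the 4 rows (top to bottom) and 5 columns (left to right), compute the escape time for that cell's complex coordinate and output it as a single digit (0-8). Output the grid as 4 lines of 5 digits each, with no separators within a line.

(row=0, col=0): c = -1.7500 + 0.6800i → escape time 3
(row=0, col=1): c = -1.3850 + 0.6800i → escape time 3
(row=0, col=2): c = -1.0200 + 0.6800i → escape time 4
(row=0, col=3): c = -0.6550 + 0.6800i → escape time 6
(row=0, col=4): c = -0.2900 + 0.6800i → escape time 8
(row=1, col=0): c = -1.7500 + 0.2033i → escape time 4
(row=1, col=1): c = -1.3850 + 0.2033i → escape time 7
(row=1, col=2): c = -1.0200 + 0.2033i → escape time 8
(row=1, col=3): c = -0.6550 + 0.2033i → escape time 8
(row=1, col=4): c = -0.2900 + 0.2033i → escape time 8
(row=2, col=0): c = -1.7500 + -0.2733i → escape time 4
(row=2, col=1): c = -1.3850 + -0.2733i → escape time 6
(row=2, col=2): c = -1.0200 + -0.2733i → escape time 8
(row=2, col=3): c = -0.6550 + -0.2733i → escape time 8
(row=2, col=4): c = -0.2900 + -0.2733i → escape time 8
(row=3, col=0): c = -1.7500 + -0.7500i → escape time 2
(row=3, col=1): c = -1.3850 + -0.7500i → escape time 3
(row=3, col=2): c = -1.0200 + -0.7500i → escape time 3
(row=3, col=3): c = -0.6550 + -0.7500i → escape time 5
(row=3, col=4): c = -0.2900 + -0.7500i → escape time 8

Answer: 33468
47888
46888
23358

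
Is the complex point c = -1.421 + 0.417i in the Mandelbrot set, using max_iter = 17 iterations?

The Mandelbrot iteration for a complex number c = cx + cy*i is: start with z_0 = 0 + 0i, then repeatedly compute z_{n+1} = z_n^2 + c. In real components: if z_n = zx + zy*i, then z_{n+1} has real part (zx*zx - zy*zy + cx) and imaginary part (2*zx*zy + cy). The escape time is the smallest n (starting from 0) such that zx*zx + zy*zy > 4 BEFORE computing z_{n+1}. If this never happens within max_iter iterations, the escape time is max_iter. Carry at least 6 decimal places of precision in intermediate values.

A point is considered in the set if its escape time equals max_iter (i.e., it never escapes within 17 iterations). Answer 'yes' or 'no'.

z_0 = 0 + 0i, c = -1.4210 + 0.4170i
Iter 1: z = -1.4210 + 0.4170i, |z|^2 = 2.1931
Iter 2: z = 0.4244 + -0.7681i, |z|^2 = 0.7701
Iter 3: z = -1.8309 + -0.2349i, |z|^2 = 3.4075
Iter 4: z = 1.8761 + 1.2772i, |z|^2 = 5.1509
Escaped at iteration 4

Answer: no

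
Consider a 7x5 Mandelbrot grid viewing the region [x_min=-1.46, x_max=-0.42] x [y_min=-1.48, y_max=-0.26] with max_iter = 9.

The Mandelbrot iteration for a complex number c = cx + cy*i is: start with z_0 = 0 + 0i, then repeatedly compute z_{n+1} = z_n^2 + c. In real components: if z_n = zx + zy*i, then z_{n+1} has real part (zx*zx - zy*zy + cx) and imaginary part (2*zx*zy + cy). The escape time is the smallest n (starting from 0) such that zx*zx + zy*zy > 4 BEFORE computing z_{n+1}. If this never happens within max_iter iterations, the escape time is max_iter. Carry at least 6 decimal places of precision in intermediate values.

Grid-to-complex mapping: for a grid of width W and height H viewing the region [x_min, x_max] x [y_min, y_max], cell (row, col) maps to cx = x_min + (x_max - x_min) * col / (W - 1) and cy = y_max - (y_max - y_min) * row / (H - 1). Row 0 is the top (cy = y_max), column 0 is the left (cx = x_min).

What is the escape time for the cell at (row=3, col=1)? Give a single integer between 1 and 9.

z_0 = 0 + 0i, c = -1.2867 + -1.1750i
Iter 1: z = -1.2867 + -1.1750i, |z|^2 = 3.0361
Iter 2: z = -1.0118 + 1.8487i, |z|^2 = 4.4413
Escaped at iteration 2

Answer: 2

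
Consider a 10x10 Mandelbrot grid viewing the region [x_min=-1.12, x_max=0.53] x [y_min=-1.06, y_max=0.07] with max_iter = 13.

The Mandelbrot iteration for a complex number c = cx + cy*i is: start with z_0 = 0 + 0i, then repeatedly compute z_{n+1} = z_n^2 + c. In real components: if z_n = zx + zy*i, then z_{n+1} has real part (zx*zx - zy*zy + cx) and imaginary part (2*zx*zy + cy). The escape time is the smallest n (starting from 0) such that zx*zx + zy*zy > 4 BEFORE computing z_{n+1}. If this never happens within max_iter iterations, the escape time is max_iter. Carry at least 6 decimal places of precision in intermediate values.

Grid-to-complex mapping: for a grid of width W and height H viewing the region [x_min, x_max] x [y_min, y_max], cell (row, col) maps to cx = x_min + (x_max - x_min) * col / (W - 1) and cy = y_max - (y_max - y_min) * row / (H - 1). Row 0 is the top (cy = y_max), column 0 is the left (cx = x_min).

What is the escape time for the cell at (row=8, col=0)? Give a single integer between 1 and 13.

z_0 = 0 + 0i, c = -1.1200 + -0.9344i
Iter 1: z = -1.1200 + -0.9344i, |z|^2 = 2.1276
Iter 2: z = -0.7388 + 1.1587i, |z|^2 = 1.8884
Iter 3: z = -1.9168 + -2.6465i, |z|^2 = 10.6782
Escaped at iteration 3

Answer: 3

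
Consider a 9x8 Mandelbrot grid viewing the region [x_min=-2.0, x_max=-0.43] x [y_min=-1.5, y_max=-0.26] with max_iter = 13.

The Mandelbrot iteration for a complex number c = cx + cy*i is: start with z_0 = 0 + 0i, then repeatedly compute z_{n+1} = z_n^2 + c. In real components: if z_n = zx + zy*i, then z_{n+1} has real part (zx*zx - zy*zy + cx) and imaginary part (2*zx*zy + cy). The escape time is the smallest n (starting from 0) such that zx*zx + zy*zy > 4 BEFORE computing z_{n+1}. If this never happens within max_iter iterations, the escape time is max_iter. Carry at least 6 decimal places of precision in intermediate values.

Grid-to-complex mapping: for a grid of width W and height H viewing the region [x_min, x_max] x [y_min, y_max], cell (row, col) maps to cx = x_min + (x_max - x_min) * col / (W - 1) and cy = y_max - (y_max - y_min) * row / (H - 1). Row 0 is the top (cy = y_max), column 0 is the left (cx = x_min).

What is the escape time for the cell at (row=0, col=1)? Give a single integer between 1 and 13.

z_0 = 0 + 0i, c = -1.8037 + -0.2600i
Iter 1: z = -1.8037 + -0.2600i, |z|^2 = 3.3211
Iter 2: z = 1.3822 + 0.6780i, |z|^2 = 2.3700
Iter 3: z = -0.3530 + 1.6141i, |z|^2 = 2.7298
Iter 4: z = -4.2844 + -1.3995i, |z|^2 = 20.3146
Escaped at iteration 4

Answer: 4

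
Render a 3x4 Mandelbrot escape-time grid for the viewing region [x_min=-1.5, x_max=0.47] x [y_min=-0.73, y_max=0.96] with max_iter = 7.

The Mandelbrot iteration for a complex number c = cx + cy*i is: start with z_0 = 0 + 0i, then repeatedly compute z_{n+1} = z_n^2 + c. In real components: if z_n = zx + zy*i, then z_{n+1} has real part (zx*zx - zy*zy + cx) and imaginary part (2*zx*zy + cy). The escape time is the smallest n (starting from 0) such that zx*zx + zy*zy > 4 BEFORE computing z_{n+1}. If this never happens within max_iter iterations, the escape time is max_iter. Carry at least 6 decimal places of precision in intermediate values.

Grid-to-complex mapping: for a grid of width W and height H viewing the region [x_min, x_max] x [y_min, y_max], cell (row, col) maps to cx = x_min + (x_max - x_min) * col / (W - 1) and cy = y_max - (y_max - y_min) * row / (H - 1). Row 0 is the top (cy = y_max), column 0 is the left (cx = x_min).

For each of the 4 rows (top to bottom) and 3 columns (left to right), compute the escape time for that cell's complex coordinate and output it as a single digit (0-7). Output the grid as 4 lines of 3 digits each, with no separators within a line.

(row=0, col=0): c = -1.5000 + 0.9600i → escape time 3
(row=0, col=1): c = -0.5150 + 0.9600i → escape time 4
(row=0, col=2): c = 0.4700 + 0.9600i → escape time 3
(row=1, col=0): c = -1.5000 + 0.3967i → escape time 4
(row=1, col=1): c = -0.5150 + 0.3967i → escape time 7
(row=1, col=2): c = 0.4700 + 0.3967i → escape time 7
(row=2, col=0): c = -1.5000 + -0.1667i → escape time 5
(row=2, col=1): c = -0.5150 + -0.1667i → escape time 7
(row=2, col=2): c = 0.4700 + -0.1667i → escape time 6
(row=3, col=0): c = -1.5000 + -0.7300i → escape time 3
(row=3, col=1): c = -0.5150 + -0.7300i → escape time 6
(row=3, col=2): c = 0.4700 + -0.7300i → escape time 4

Answer: 343
477
576
364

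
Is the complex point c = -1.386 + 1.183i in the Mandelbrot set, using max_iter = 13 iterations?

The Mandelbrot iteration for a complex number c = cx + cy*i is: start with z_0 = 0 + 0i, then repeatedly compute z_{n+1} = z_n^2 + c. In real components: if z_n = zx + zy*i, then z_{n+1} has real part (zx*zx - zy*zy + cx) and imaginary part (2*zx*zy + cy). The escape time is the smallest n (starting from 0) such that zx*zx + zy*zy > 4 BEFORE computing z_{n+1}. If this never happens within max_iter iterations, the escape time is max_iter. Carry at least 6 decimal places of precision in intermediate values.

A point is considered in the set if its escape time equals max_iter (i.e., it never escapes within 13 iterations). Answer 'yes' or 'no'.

Answer: no

Derivation:
z_0 = 0 + 0i, c = -1.3860 + 1.1830i
Iter 1: z = -1.3860 + 1.1830i, |z|^2 = 3.3205
Iter 2: z = -0.8645 + -2.0963i, |z|^2 = 5.1417
Escaped at iteration 2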